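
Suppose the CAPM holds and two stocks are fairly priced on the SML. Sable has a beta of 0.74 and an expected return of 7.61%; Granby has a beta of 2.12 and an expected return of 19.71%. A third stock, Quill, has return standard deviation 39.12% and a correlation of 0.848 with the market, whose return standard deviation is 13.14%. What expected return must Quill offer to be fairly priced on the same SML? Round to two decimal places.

23.26%

MRP = (19.71% − 7.61%) / (2.12 − 0.74) = 8.7681%
R_f = 7.61% − 0.74 × 8.7681% = 1.1216%
β_Quill = ρ·σ_i/σ_m = 0.848 × 39.12 / 13.14 = 2.5246
E(R_Quill) = R_f + β × MRP = 1.1216% + 2.5246 × 8.7681% = 23.26%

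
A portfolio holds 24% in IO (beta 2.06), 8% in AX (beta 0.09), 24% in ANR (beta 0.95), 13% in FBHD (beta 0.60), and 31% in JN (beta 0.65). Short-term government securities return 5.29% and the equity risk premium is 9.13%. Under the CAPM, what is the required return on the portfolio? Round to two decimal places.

β_P = Σ w_i β_i = 0.24×2.06 + 0.08×0.09 + 0.24×0.95 + 0.13×0.60 + 0.31×0.65 = 1.0091
E(R_P) = R_f + β_P × MRP = 5.29% + 1.0091 × 9.13% = 14.50%

14.50%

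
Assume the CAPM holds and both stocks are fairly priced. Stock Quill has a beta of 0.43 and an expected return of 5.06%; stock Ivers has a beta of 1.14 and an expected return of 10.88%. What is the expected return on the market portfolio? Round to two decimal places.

9.73%

Both satisfy E(R) = R_f + β·MRP, so the slope of the SML is
MRP = (10.88% − 5.06%) / (1.14 − 0.43) = 5.82% / 0.71 = 8.1972%
R_f = E(R_Quill) − β_Quill·MRP = 5.06% − 0.43 × 8.1972% = 1.5352%
E(R_m) = R_f + MRP = 1.5352% + 8.1972% = 9.73%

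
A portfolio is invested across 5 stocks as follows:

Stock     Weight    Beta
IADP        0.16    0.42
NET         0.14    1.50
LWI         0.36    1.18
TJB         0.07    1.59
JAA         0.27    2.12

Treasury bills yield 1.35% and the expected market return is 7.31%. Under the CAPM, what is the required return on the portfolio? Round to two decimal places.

β_P = Σ w_i β_i = 0.16×0.42 + 0.14×1.50 + 0.36×1.18 + 0.07×1.59 + 0.27×2.12 = 1.3857
MRP = 7.31% − 1.35% = 5.96%
E(R_P) = R_f + β_P × MRP = 1.35% + 1.3857 × 5.96% = 9.61%

9.61%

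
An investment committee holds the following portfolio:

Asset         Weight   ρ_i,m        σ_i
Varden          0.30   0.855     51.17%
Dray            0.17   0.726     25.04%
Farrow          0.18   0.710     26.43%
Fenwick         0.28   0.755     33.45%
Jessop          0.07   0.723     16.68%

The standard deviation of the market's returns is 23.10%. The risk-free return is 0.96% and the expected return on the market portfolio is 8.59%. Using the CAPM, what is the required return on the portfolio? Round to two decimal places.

10.05%

β_Varden = 0.855 × 51.17% / 23.10% = 1.8940
β_Dray = 0.726 × 25.04% / 23.10% = 0.7870
β_Farrow = 0.710 × 26.43% / 23.10% = 0.8124
β_Fenwick = 0.755 × 33.45% / 23.10% = 1.0933
β_Jessop = 0.723 × 16.68% / 23.10% = 0.5221
β_P = Σ w_i β_i = 0.30×1.8940 + 0.17×0.7870 + 0.18×0.8124 + 0.28×1.0933 + 0.07×0.5221 = 1.1909
MRP = 8.59% − 0.96% = 7.63%
E(R_P) = R_f + β_P × MRP = 0.96% + 1.1909 × 7.63% = 10.05%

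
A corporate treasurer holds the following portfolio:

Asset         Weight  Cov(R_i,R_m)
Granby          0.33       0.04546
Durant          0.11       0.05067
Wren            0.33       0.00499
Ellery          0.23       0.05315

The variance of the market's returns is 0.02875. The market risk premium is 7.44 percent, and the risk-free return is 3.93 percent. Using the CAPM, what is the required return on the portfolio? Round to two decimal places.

β_Granby = 0.04546 / 0.02875 = 1.5812
β_Durant = 0.05067 / 0.02875 = 1.7624
β_Wren = 0.00499 / 0.02875 = 0.1736
β_Ellery = 0.05315 / 0.02875 = 1.8487
β_P = Σ w_i β_i = 0.33×1.5812 + 0.11×1.7624 + 0.33×0.1736 + 0.23×1.8487 = 1.1981
E(R_P) = R_f + β_P × MRP = 3.93% + 1.1981 × 7.44% = 12.84%

12.84%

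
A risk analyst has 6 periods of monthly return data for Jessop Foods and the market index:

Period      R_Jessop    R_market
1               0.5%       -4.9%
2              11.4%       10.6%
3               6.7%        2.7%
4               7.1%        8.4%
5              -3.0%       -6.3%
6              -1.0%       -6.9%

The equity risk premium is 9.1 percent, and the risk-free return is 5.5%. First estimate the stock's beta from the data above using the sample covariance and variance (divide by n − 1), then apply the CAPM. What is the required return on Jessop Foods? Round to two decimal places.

11.85%

Mean R_i = (0.5 + 11.4 + 6.7 + 7.1 − 3.0 − 1.0) / 6 = 3.6167%
Mean R_m = (-4.9 + 10.6 + 2.7 + 8.4 − 6.3 − 6.9) / 6 = 0.6000%
Σ(R_i − R̄_i)(R_m − R̄_m) = 208.9000  ⇒  Cov = 208.9000 / 5 = 41.7800
Σ(R_m − R̄_m)² = 299.3600  ⇒  Var(R_m) = 299.3600 / 5 = 59.8720
β = Cov / Var(R_m) = 41.7800 / 59.8720 = 0.6978
E(R) = R_f + β × MRP = 5.5% + 0.6978 × 9.1% = 11.85%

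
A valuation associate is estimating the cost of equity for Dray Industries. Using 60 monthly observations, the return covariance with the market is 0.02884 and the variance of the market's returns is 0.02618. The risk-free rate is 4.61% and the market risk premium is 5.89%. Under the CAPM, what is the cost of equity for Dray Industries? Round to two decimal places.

11.10%

β = Cov(R_i, R_m) / Var(R_m) = 0.02884 / 0.02618 = 1.1016
E(R) = R_f + β × MRP = 4.61% + 1.1016 × 5.89% = 11.10%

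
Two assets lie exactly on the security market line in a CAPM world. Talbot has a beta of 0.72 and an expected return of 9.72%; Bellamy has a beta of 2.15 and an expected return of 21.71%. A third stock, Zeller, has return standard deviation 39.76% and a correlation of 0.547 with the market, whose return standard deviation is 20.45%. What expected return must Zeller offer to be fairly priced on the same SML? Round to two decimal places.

MRP = (21.71% − 9.72%) / (2.15 − 0.72) = 8.3846%
R_f = 9.72% − 0.72 × 8.3846% = 3.6831%
β_Zeller = ρ·σ_i/σ_m = 0.547 × 39.76 / 20.45 = 1.0635
E(R_Zeller) = R_f + β × MRP = 3.6831% + 1.0635 × 8.3846% = 12.60%

12.60%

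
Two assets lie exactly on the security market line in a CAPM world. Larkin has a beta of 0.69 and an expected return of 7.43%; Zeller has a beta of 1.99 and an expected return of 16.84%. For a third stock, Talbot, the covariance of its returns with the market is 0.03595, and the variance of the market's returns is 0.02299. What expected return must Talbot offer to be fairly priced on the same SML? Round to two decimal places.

13.75%

MRP = (16.84% − 7.43%) / (1.99 − 0.69) = 7.2385%
R_f = 7.43% − 0.69 × 7.2385% = 2.4354%
β_Talbot = Cov / Var(R_m) = 0.03595 / 0.02299 = 1.5637
E(R_Talbot) = R_f + β × MRP = 2.4354% + 1.5637 × 7.2385% = 13.75%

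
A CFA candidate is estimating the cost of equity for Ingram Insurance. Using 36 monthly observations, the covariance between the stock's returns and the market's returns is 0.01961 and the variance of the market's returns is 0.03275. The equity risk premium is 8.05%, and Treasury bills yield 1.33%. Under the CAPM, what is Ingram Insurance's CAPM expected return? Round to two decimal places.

6.15%

β = Cov(R_i, R_m) / Var(R_m) = 0.01961 / 0.03275 = 0.5988
E(R) = R_f + β × MRP = 1.33% + 0.5988 × 8.05% = 6.15%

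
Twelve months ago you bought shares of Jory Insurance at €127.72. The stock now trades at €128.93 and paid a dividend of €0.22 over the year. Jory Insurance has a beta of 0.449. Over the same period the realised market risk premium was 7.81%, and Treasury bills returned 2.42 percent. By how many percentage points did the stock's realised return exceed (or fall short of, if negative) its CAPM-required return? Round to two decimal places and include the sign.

-4.81%

Realised HPR = (P1 + D1 − P0) / P0 = (128.93 + 0.22 − 127.72) / 127.72 = 1.43 / 127.72 = 1.1196%
CAPM required = R_f + β·MRP = 2.42% + 0.449 × 7.81% = 5.92669%
α = realised − required = 1.1196% − 5.92669% = -4.81%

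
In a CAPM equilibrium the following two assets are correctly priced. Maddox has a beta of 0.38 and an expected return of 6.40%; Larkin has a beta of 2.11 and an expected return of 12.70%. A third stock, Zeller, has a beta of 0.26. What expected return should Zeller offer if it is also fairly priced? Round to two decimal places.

5.96%

MRP (SML slope) = (12.70% − 6.40%) / (2.11 − 0.38) = 6.30% / 1.73 = 3.6416%
R_f (intercept) = 6.40% − 0.38 × 3.6416% = 5.0162%
E(R_Zeller) = R_f + β × MRP = 5.0162% + 0.26 × 3.6416% = 5.96%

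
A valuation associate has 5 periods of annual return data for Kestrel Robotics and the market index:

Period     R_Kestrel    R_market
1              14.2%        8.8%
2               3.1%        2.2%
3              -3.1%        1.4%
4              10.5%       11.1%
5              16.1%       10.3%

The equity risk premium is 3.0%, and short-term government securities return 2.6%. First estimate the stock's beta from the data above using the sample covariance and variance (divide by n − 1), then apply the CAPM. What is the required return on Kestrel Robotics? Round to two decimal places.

Mean R_i = (14.2 + 3.1 − 3.1 + 10.5 + 16.1) / 5 = 8.1600%
Mean R_m = (8.8 + 2.2 + 1.4 + 11.1 + 10.3) / 5 = 6.7600%
Σ(R_i − R̄_i)(R_m − R̄_m) = 134.0120  ⇒  Cov = 134.0120 / 4 = 33.5030
Σ(R_m − R̄_m)² = 85.0520  ⇒  Var(R_m) = 85.0520 / 4 = 21.2630
β = Cov / Var(R_m) = 33.5030 / 21.2630 = 1.5756
E(R) = R_f + β × MRP = 2.6% + 1.5756 × 3.0% = 7.33%

7.33%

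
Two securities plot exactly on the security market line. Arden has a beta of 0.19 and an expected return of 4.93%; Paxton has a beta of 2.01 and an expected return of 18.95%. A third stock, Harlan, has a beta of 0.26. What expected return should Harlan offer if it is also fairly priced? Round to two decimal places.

5.47%

MRP (SML slope) = (18.95% − 4.93%) / (2.01 − 0.19) = 14.02% / 1.82 = 7.7033%
R_f (intercept) = 4.93% − 0.19 × 7.7033% = 3.4664%
E(R_Harlan) = R_f + β × MRP = 3.4664% + 0.26 × 7.7033% = 5.47%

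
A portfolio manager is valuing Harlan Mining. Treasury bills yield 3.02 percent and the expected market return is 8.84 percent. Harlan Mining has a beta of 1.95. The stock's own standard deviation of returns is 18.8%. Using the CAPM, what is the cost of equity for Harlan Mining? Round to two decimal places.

Market risk premium = E(R_m) − R_f = 8.84% − 3.02% = 5.82%
E(R) = R_f + β × MRP = 3.02% + 1.95 × 5.82% = 14.37%

14.37%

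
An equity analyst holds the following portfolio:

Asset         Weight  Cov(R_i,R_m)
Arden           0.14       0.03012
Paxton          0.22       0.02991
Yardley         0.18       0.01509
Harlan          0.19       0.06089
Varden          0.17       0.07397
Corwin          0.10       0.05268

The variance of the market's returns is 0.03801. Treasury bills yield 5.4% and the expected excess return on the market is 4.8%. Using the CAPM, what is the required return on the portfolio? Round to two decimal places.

β_Arden = 0.03012 / 0.03801 = 0.7924
β_Paxton = 0.02991 / 0.03801 = 0.7869
β_Yardley = 0.01509 / 0.03801 = 0.3970
β_Harlan = 0.06089 / 0.03801 = 1.6019
β_Varden = 0.07397 / 0.03801 = 1.9461
β_Corwin = 0.05268 / 0.03801 = 1.3860
β_P = Σ w_i β_i = 0.14×0.7924 + 0.22×0.7869 + 0.18×0.3970 + 0.19×1.6019 + 0.17×1.9461 + 0.10×1.3860 = 1.1293
E(R_P) = R_f + β_P × MRP = 5.4% + 1.1293 × 4.8% = 10.82%

10.82%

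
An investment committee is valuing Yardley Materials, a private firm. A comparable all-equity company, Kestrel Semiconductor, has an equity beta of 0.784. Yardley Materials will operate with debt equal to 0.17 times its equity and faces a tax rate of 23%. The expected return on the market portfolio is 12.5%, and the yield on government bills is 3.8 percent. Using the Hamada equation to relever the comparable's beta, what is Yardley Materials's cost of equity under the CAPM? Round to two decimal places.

11.51%

β_L = β_U × [1 + (1 − t)(D/E)] = 0.784 × [1 + (1 − 0.23) × 0.17]
    = 0.784 × [1 + 0.77 × 0.17] = 0.784 × 1.1309 = 0.8866
MRP = 12.5% − 3.8% = 8.70%
E(R) = R_f + β_L × MRP = 3.8% + 0.8866 × 8.7% = 11.51%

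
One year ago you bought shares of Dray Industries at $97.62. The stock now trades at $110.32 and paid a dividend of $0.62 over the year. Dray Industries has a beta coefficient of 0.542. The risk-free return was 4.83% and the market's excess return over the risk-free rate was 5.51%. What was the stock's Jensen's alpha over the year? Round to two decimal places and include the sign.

Realised HPR = (P1 + D1 − P0) / P0 = (110.32 + 0.62 − 97.62) / 97.62 = 13.32 / 97.62 = 13.6447%
CAPM required = R_f + β·MRP = 4.83% + 0.542 × 5.51% = 7.81642%
α = realised − required = 13.6447% − 7.81642% = +5.83%

+5.83%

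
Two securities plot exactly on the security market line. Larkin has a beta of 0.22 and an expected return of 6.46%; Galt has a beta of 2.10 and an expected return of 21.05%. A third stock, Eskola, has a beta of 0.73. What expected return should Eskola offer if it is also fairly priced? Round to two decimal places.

10.42%

MRP (SML slope) = (21.05% − 6.46%) / (2.10 − 0.22) = 14.59% / 1.88 = 7.7606%
R_f (intercept) = 6.46% − 0.22 × 7.7606% = 4.7527%
E(R_Eskola) = R_f + β × MRP = 4.7527% + 0.73 × 7.7606% = 10.42%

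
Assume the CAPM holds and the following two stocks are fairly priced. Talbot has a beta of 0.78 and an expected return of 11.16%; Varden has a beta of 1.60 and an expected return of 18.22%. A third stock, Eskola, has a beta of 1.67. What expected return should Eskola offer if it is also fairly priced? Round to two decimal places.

MRP (SML slope) = (18.22% − 11.16%) / (1.60 − 0.78) = 7.06% / 0.82 = 8.6098%
R_f (intercept) = 11.16% − 0.78 × 8.6098% = 4.4444%
E(R_Eskola) = R_f + β × MRP = 4.4444% + 1.67 × 8.6098% = 18.82%

18.82%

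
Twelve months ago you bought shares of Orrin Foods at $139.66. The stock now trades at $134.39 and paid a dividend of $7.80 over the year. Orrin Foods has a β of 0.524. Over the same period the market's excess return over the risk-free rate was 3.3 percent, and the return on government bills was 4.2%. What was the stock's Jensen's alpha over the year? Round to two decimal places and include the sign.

-4.12%

Realised HPR = (P1 + D1 − P0) / P0 = (134.39 + 7.80 − 139.66) / 139.66 = 2.53 / 139.66 = 1.8115%
CAPM required = R_f + β·MRP = 4.2% + 0.524 × 3.3% = 5.9292%
α = realised − required = 1.8115% − 5.9292% = -4.12%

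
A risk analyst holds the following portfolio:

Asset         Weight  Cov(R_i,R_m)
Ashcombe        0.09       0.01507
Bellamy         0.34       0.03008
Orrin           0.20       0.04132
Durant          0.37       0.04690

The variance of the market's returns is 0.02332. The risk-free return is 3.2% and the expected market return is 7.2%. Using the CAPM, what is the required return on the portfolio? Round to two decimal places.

9.58%

β_Ashcombe = 0.01507 / 0.02332 = 0.6462
β_Bellamy = 0.03008 / 0.02332 = 1.2899
β_Orrin = 0.04132 / 0.02332 = 1.7719
β_Durant = 0.04690 / 0.02332 = 2.0111
β_P = Σ w_i β_i = 0.09×0.6462 + 0.34×1.2899 + 0.20×1.7719 + 0.37×2.0111 = 1.5952
MRP = 7.2% − 3.2% = 4.00%
E(R_P) = R_f + β_P × MRP = 3.2% + 1.5952 × 4.0% = 9.58%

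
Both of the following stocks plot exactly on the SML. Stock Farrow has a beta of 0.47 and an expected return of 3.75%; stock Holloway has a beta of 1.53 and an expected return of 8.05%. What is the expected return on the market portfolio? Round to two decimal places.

Both satisfy E(R) = R_f + β·MRP, so the slope of the SML is
MRP = (8.05% − 3.75%) / (1.53 − 0.47) = 4.30% / 1.06 = 4.0566%
R_f = E(R_Farrow) − β_Farrow·MRP = 3.75% − 0.47 × 4.0566% = 1.8434%
E(R_m) = R_f + MRP = 1.8434% + 4.0566% = 5.90%

5.90%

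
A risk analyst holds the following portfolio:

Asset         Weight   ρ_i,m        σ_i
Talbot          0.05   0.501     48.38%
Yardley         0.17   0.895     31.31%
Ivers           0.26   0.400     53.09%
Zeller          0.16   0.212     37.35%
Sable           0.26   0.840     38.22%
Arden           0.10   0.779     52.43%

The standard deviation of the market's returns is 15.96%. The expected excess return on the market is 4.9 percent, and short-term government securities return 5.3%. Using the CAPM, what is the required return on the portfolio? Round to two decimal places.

13.04%

β_Talbot = 0.501 × 48.38% / 15.96% = 1.5187
β_Yardley = 0.895 × 31.31% / 15.96% = 1.7558
β_Ivers = 0.400 × 53.09% / 15.96% = 1.3306
β_Zeller = 0.212 × 37.35% / 15.96% = 0.4961
β_Sable = 0.840 × 38.22% / 15.96% = 2.0116
β_Arden = 0.779 × 52.43% / 15.96% = 2.5591
β_P = Σ w_i β_i = 0.05×1.5187 + 0.17×1.7558 + 0.26×1.3306 + 0.16×0.4961 + 0.26×2.0116 + 0.10×2.5591 = 1.5787
E(R_P) = R_f + β_P × MRP = 5.3% + 1.5787 × 4.9% = 13.04%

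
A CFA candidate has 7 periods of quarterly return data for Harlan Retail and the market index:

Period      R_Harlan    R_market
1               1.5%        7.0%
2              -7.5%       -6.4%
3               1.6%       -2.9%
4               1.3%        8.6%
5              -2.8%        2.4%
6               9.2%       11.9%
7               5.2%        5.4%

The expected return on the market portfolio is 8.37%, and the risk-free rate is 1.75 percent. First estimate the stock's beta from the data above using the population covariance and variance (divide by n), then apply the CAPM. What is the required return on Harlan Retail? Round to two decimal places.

6.06%

Mean R_i = (1.5 − 7.5 + 1.6 + 1.3 − 2.8 + 9.2 + 5.2) / 7 = 1.2143%
Mean R_m = (7.0 − 6.4 − 2.9 + 8.6 + 2.4 + 11.9 + 5.4) / 7 = 3.7143%
Σ(R_i − R̄_i)(R_m − R̄_m) = 164.3086  ⇒  Cov = 164.3086 / 7 = 23.4727
Σ(R_m − R̄_m)² = 252.2886  ⇒  Var(R_m) = 252.2886 / 7 = 36.0412
β = Cov / Var(R_m) = 23.4727 / 36.0412 = 0.6513
MRP = 8.37% − 1.75% = 6.62%
E(R) = R_f + β × MRP = 1.75% + 0.6513 × 6.62% = 6.06%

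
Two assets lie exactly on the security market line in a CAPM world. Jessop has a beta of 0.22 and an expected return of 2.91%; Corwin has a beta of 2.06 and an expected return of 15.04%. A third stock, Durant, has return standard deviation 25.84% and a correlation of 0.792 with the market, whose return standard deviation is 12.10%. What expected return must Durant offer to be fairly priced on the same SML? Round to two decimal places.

MRP = (15.04% − 2.91%) / (2.06 − 0.22) = 6.5924%
R_f = 2.91% − 0.22 × 6.5924% = 1.4597%
β_Durant = ρ·σ_i/σ_m = 0.792 × 25.84 / 12.10 = 1.6913
E(R_Durant) = R_f + β × MRP = 1.4597% + 1.6913 × 6.5924% = 12.61%

12.61%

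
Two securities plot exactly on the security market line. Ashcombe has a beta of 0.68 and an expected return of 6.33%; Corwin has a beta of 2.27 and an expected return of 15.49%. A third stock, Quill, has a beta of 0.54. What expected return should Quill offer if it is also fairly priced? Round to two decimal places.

MRP (SML slope) = (15.49% − 6.33%) / (2.27 − 0.68) = 9.16% / 1.59 = 5.7610%
R_f (intercept) = 6.33% − 0.68 × 5.7610% = 2.4125%
E(R_Quill) = R_f + β × MRP = 2.4125% + 0.54 × 5.7610% = 5.52%

5.52%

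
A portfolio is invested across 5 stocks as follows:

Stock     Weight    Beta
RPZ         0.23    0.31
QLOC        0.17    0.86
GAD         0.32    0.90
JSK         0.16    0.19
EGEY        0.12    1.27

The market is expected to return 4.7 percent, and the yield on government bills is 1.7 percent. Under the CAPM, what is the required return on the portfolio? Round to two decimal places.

3.76%

β_P = Σ w_i β_i = 0.23×0.31 + 0.17×0.86 + 0.32×0.90 + 0.16×0.19 + 0.12×1.27 = 0.6883
MRP = 4.7% − 1.7% = 3.00%
E(R_P) = R_f + β_P × MRP = 1.7% + 0.6883 × 3.0% = 3.76%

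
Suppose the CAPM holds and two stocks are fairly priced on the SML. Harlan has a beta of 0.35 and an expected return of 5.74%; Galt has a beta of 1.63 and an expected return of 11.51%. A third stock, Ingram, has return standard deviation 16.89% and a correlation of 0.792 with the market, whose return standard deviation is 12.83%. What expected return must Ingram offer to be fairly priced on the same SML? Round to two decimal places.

8.86%

MRP = (11.51% − 5.74%) / (1.63 − 0.35) = 4.5078%
R_f = 5.74% − 0.35 × 4.5078% = 4.1623%
β_Ingram = ρ·σ_i/σ_m = 0.792 × 16.89 / 12.83 = 1.0426
E(R_Ingram) = R_f + β × MRP = 4.1623% + 1.0426 × 4.5078% = 8.86%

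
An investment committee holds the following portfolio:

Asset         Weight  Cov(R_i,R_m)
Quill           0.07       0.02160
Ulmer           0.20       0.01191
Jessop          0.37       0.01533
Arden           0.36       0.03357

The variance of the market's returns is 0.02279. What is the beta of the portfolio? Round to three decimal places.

β_Quill = 0.02160 / 0.02279 = 0.9478
β_Ulmer = 0.01191 / 0.02279 = 0.5226
β_Jessop = 0.01533 / 0.02279 = 0.6727
β_Arden = 0.03357 / 0.02279 = 1.4730
β_P = Σ w_i β_i = 0.07×0.9478 + 0.20×0.5226 + 0.37×0.6727 + 0.36×1.4730 = 0.9500

0.950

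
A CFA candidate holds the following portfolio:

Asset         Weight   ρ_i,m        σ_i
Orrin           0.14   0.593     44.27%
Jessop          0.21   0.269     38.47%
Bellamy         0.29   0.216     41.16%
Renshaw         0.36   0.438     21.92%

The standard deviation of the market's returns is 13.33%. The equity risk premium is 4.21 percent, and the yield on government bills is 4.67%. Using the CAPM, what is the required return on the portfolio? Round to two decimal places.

8.42%

β_Orrin = 0.593 × 44.27% / 13.33% = 1.9694
β_Jessop = 0.269 × 38.47% / 13.33% = 0.7763
β_Bellamy = 0.216 × 41.16% / 13.33% = 0.6670
β_Renshaw = 0.438 × 21.92% / 13.33% = 0.7203
β_P = Σ w_i β_i = 0.14×1.9694 + 0.21×0.7763 + 0.29×0.6670 + 0.36×0.7203 = 0.8915
E(R_P) = R_f + β_P × MRP = 4.67% + 0.8915 × 4.21% = 8.42%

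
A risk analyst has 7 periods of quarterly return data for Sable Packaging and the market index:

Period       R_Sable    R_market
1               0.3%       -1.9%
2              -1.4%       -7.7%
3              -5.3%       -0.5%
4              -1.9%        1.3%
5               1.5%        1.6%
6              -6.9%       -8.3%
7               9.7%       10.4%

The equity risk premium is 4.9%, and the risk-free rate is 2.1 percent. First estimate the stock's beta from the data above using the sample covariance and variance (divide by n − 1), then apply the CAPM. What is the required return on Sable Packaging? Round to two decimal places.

5.52%

Mean R_i = (0.3 − 1.4 − 5.3 − 1.9 + 1.5 − 6.9 + 9.7) / 7 = -0.5714%
Mean R_m = (-1.9 − 7.7 − 0.5 + 1.3 + 1.6 − 8.3 + 10.4) / 7 = -0.7286%
Σ(R_i − R̄_i)(R_m − R̄_m) = 168.0257  ⇒  Cov = 168.0257 / 6 = 28.0043
Σ(R_m − R̄_m)² = 240.7343  ⇒  Var(R_m) = 240.7343 / 6 = 40.1224
β = Cov / Var(R_m) = 28.0043 / 40.1224 = 0.6980
E(R) = R_f + β × MRP = 2.1% + 0.6980 × 4.9% = 5.52%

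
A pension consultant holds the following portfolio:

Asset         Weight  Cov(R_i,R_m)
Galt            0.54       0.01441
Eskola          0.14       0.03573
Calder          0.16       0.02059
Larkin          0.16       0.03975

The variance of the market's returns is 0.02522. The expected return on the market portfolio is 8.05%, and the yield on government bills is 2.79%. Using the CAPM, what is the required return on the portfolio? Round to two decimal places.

7.47%

β_Galt = 0.01441 / 0.02522 = 0.5714
β_Eskola = 0.03573 / 0.02522 = 1.4167
β_Calder = 0.02059 / 0.02522 = 0.8164
β_Larkin = 0.03975 / 0.02522 = 1.5761
β_P = Σ w_i β_i = 0.54×0.5714 + 0.14×1.4167 + 0.16×0.8164 + 0.16×1.5761 = 0.8897
MRP = 8.05% − 2.79% = 5.26%
E(R_P) = R_f + β_P × MRP = 2.79% + 0.8897 × 5.26% = 7.47%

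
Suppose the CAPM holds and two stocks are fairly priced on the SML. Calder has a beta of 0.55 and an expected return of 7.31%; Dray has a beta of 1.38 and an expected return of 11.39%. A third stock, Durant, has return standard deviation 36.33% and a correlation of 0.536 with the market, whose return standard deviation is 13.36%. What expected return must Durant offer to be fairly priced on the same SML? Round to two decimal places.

MRP = (11.39% − 7.31%) / (1.38 − 0.55) = 4.9157%
R_f = 7.31% − 0.55 × 4.9157% = 4.6064%
β_Durant = ρ·σ_i/σ_m = 0.536 × 36.33 / 13.36 = 1.4576
E(R_Durant) = R_f + β × MRP = 4.6064% + 1.4576 × 4.9157% = 11.77%

11.77%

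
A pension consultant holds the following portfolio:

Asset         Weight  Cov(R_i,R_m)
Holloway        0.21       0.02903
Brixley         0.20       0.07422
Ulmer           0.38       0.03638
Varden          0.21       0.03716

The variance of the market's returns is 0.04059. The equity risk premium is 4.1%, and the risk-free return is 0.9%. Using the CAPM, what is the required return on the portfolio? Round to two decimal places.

5.20%

β_Holloway = 0.02903 / 0.04059 = 0.7152
β_Brixley = 0.07422 / 0.04059 = 1.8285
β_Ulmer = 0.03638 / 0.04059 = 0.8963
β_Varden = 0.03716 / 0.04059 = 0.9155
β_P = Σ w_i β_i = 0.21×0.7152 + 0.20×1.8285 + 0.38×0.8963 + 0.21×0.9155 = 1.0487
E(R_P) = R_f + β_P × MRP = 0.9% + 1.0487 × 4.1% = 5.20%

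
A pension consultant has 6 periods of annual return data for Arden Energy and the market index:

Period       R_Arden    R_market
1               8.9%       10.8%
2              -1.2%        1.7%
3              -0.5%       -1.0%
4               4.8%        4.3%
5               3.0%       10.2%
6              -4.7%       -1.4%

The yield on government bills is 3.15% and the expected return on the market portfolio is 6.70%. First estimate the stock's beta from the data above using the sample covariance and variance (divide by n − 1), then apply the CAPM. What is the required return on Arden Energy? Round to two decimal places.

5.86%

Mean R_i = (8.9 − 1.2 − 0.5 + 4.8 + 3.0 − 4.7) / 6 = 1.7167%
Mean R_m = (10.8 + 1.7 − 1.0 + 4.3 + 10.2 − 1.4) / 6 = 4.1000%
Σ(R_i − R̄_i)(R_m − R̄_m) = 110.1700  ⇒  Cov = 110.1700 / 5 = 22.0340
Σ(R_m − R̄_m)² = 144.1600  ⇒  Var(R_m) = 144.1600 / 5 = 28.8320
β = Cov / Var(R_m) = 22.0340 / 28.8320 = 0.7642
MRP = 6.70% − 3.15% = 3.55%
E(R) = R_f + β × MRP = 3.15% + 0.7642 × 3.55% = 5.86%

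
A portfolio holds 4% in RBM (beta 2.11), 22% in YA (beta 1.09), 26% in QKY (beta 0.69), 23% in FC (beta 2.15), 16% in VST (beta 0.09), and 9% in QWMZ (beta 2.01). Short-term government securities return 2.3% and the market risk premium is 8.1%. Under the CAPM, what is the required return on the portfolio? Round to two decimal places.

11.97%

β_P = Σ w_i β_i = 0.04×2.11 + 0.22×1.09 + 0.26×0.69 + 0.23×2.15 + 0.16×0.09 + 0.09×2.01 = 1.1934
E(R_P) = R_f + β_P × MRP = 2.3% + 1.1934 × 8.1% = 11.97%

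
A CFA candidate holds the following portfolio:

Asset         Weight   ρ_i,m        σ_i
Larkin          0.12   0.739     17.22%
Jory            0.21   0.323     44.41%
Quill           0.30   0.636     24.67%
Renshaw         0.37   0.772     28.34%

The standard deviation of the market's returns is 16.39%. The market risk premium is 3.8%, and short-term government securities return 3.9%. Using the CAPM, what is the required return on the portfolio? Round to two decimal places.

β_Larkin = 0.739 × 17.22% / 16.39% = 0.7764
β_Jory = 0.323 × 44.41% / 16.39% = 0.8752
β_Quill = 0.636 × 24.67% / 16.39% = 0.9573
β_Renshaw = 0.772 × 28.34% / 16.39% = 1.3349
β_P = Σ w_i β_i = 0.12×0.7764 + 0.21×0.8752 + 0.30×0.9573 + 0.37×1.3349 = 1.0581
E(R_P) = R_f + β_P × MRP = 3.9% + 1.0581 × 3.8% = 7.92%

7.92%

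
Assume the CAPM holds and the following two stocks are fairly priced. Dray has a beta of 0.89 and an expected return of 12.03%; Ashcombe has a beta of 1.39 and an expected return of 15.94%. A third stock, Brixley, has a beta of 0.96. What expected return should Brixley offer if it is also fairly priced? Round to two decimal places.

MRP (SML slope) = (15.94% − 12.03%) / (1.39 − 0.89) = 3.91% / 0.50 = 7.8200%
R_f (intercept) = 12.03% − 0.89 × 7.8200% = 5.0702%
E(R_Brixley) = R_f + β × MRP = 5.0702% + 0.96 × 7.8200% = 12.58%

12.58%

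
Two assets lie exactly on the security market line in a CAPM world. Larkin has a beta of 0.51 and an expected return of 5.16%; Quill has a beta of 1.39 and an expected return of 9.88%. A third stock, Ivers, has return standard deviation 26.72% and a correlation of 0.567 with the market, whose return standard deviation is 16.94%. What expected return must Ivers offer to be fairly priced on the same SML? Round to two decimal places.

MRP = (9.88% − 5.16%) / (1.39 − 0.51) = 5.3636%
R_f = 5.16% − 0.51 × 5.3636% = 2.4246%
β_Ivers = ρ·σ_i/σ_m = 0.567 × 26.72 / 16.94 = 0.8943
E(R_Ivers) = R_f + β × MRP = 2.4246% + 0.8943 × 5.3636% = 7.22%

7.22%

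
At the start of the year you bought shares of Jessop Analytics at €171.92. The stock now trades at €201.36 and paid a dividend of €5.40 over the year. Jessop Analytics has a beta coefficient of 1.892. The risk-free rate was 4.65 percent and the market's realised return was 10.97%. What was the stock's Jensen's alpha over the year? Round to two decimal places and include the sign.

+3.66%

Realised HPR = (P1 + D1 − P0) / P0 = (201.36 + 5.40 − 171.92) / 171.92 = 34.84 / 171.92 = 20.2652%
MRP = 10.97% − 4.65% = 6.32%
CAPM required = R_f + β·MRP = 4.65% + 1.892 × 6.32% = 16.60744%
α = realised − required = 20.2652% − 16.60744% = +3.66%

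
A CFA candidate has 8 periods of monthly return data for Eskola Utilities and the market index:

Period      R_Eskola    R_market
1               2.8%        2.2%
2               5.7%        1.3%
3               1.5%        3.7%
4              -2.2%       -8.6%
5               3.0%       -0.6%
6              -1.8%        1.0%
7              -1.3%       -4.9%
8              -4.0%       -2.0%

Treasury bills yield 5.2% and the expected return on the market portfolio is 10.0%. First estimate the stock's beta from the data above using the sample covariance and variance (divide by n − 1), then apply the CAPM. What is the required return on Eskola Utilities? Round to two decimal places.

Mean R_i = (2.8 + 5.7 + 1.5 − 2.2 + 3.0 − 1.8 − 1.3 − 4.0) / 8 = 0.4625%
Mean R_m = (2.2 + 1.3 + 3.7 − 8.6 − 0.6 + 1.0 − 4.9 − 2.0) / 8 = -0.9875%
Σ(R_i − R̄_i)(R_m − R̄_m) = 52.4638  ⇒  Cov = 52.4638 / 7 = 7.4948
Σ(R_m − R̄_m)² = 115.7488  ⇒  Var(R_m) = 115.7488 / 7 = 16.5355
β = Cov / Var(R_m) = 7.4948 / 16.5355 = 0.4533
MRP = 10.0% − 5.2% = 4.80%
E(R) = R_f + β × MRP = 5.2% + 0.4533 × 4.8% = 7.38%

7.38%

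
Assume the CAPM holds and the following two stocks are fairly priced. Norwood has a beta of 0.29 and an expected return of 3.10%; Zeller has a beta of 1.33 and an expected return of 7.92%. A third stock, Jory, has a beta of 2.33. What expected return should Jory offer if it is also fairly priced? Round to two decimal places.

12.55%

MRP (SML slope) = (7.92% − 3.10%) / (1.33 − 0.29) = 4.82% / 1.04 = 4.6346%
R_f (intercept) = 3.10% − 0.29 × 4.6346% = 1.7560%
E(R_Jory) = R_f + β × MRP = 1.7560% + 2.33 × 4.6346% = 12.55%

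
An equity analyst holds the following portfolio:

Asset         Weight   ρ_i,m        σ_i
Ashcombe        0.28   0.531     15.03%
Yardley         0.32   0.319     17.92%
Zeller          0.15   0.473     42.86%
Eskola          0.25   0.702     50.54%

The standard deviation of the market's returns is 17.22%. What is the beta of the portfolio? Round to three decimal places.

β_Ashcombe = 0.531 × 15.03% / 17.22% = 0.4635
β_Yardley = 0.319 × 17.92% / 17.22% = 0.3320
β_Zeller = 0.473 × 42.86% / 17.22% = 1.1773
β_Eskola = 0.702 × 50.54% / 17.22% = 2.0603
β_P = Σ w_i β_i = 0.28×0.4635 + 0.32×0.3320 + 0.15×1.1773 + 0.25×2.0603 = 0.9277

0.928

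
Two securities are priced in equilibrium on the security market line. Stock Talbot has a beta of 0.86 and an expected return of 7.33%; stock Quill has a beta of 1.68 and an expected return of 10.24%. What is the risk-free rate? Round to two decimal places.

Both satisfy E(R) = R_f + β·MRP, so the slope of the SML is
MRP = (10.24% − 7.33%) / (1.68 − 0.86) = 2.91% / 0.82 = 3.5488%
R_f = E(R_Talbot) − β_Talbot·MRP = 7.33% − 0.86 × 3.5488% = 4.2780%

4.28%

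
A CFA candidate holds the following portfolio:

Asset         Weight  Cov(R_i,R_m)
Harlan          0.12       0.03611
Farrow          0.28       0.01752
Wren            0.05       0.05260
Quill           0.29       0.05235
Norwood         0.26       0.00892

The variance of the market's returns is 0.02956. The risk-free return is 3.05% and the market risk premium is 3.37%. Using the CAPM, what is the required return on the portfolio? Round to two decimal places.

β_Harlan = 0.03611 / 0.02956 = 1.2216
β_Farrow = 0.01752 / 0.02956 = 0.5927
β_Wren = 0.05260 / 0.02956 = 1.7794
β_Quill = 0.05235 / 0.02956 = 1.7710
β_Norwood = 0.00892 / 0.02956 = 0.3018
β_P = Σ w_i β_i = 0.12×1.2216 + 0.28×0.5927 + 0.05×1.7794 + 0.29×1.7710 + 0.26×0.3018 = 0.9936
E(R_P) = R_f + β_P × MRP = 3.05% + 0.9936 × 3.37% = 6.40%

6.40%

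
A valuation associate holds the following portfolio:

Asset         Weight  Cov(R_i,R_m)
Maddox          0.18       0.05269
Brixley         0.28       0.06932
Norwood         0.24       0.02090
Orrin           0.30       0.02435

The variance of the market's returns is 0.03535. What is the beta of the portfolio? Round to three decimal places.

1.166

β_Maddox = 0.05269 / 0.03535 = 1.4905
β_Brixley = 0.06932 / 0.03535 = 1.9610
β_Norwood = 0.02090 / 0.03535 = 0.5912
β_Orrin = 0.02435 / 0.03535 = 0.6888
β_P = Σ w_i β_i = 0.18×1.4905 + 0.28×1.9610 + 0.24×0.5912 + 0.30×0.6888 = 1.1659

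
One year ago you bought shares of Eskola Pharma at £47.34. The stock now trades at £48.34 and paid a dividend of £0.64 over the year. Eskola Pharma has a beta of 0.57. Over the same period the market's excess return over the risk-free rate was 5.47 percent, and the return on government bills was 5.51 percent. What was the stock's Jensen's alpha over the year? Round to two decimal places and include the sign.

Realised HPR = (P1 + D1 − P0) / P0 = (48.34 + 0.64 − 47.34) / 47.34 = 1.64 / 47.34 = 3.4643%
CAPM required = R_f + β·MRP = 5.51% + 0.57 × 5.47% = 8.6279%
α = realised − required = 3.4643% − 8.6279% = -5.16%

-5.16%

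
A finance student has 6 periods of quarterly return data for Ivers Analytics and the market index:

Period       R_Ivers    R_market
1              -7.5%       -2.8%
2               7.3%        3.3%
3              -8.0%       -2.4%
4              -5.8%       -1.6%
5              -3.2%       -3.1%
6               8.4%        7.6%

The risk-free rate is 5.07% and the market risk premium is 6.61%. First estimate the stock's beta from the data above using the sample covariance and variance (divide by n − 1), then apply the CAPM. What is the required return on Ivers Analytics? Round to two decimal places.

15.51%

Mean R_i = (-7.5 + 7.3 − 8.0 − 5.8 − 3.2 + 8.4) / 6 = -1.4667%
Mean R_m = (-2.8 + 3.3 − 2.4 − 1.6 − 3.1 + 7.6) / 6 = 0.1667%
Σ(R_i − R̄_i)(R_m − R̄_m) = 148.7967  ⇒  Cov = 148.7967 / 5 = 29.7593
Σ(R_m − R̄_m)² = 94.2533  ⇒  Var(R_m) = 94.2533 / 5 = 18.8507
β = Cov / Var(R_m) = 29.7593 / 18.8507 = 1.5787
E(R) = R_f + β × MRP = 5.07% + 1.5787 × 6.61% = 15.51%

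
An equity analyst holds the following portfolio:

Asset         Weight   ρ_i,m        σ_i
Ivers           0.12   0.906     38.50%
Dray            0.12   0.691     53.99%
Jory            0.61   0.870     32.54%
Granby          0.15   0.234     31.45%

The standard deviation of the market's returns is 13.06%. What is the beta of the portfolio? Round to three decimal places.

2.070

β_Ivers = 0.906 × 38.50% / 13.06% = 2.6708
β_Dray = 0.691 × 53.99% / 13.06% = 2.8566
β_Jory = 0.870 × 32.54% / 13.06% = 2.1677
β_Granby = 0.234 × 31.45% / 13.06% = 0.5635
β_P = Σ w_i β_i = 0.12×2.6708 + 0.12×2.8566 + 0.61×2.1677 + 0.15×0.5635 = 2.0701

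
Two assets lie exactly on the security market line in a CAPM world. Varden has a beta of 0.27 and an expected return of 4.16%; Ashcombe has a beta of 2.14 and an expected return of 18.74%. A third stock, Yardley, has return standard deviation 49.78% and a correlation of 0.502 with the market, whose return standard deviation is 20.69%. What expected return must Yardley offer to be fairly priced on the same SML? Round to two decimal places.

MRP = (18.74% − 4.16%) / (2.14 − 0.27) = 7.7968%
R_f = 4.16% − 0.27 × 7.7968% = 2.0549%
β_Yardley = ρ·σ_i/σ_m = 0.502 × 49.78 / 20.69 = 1.2078
E(R_Yardley) = R_f + β × MRP = 2.0549% + 1.2078 × 7.7968% = 11.47%

11.47%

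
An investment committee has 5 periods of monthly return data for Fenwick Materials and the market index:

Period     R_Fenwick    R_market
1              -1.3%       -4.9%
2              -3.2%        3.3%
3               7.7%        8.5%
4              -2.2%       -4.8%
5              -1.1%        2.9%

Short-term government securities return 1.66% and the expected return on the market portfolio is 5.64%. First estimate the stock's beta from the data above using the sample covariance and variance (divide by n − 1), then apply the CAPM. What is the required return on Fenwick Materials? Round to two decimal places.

3.71%

Mean R_i = (-1.3 − 3.2 + 7.7 − 2.2 − 1.1) / 5 = -0.0200%
Mean R_m = (-4.9 + 3.3 + 8.5 − 4.8 + 2.9) / 5 = 1.0000%
Σ(R_i − R̄_i)(R_m − R̄_m) = 68.7300  ⇒  Cov = 68.7300 / 4 = 17.1825
Σ(R_m − R̄_m)² = 133.6000  ⇒  Var(R_m) = 133.6000 / 4 = 33.4000
β = Cov / Var(R_m) = 17.1825 / 33.4000 = 0.5144
MRP = 5.64% − 1.66% = 3.98%
E(R) = R_f + β × MRP = 1.66% + 0.5144 × 3.98% = 3.71%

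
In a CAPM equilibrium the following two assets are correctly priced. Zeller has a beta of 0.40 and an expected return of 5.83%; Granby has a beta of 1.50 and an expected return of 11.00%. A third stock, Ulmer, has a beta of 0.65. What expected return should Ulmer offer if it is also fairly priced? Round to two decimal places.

7.01%

MRP (SML slope) = (11.00% − 5.83%) / (1.50 − 0.40) = 5.17% / 1.10 = 4.7000%
R_f (intercept) = 5.83% − 0.40 × 4.7000% = 3.9500%
E(R_Ulmer) = R_f + β × MRP = 3.9500% + 0.65 × 4.7000% = 7.01%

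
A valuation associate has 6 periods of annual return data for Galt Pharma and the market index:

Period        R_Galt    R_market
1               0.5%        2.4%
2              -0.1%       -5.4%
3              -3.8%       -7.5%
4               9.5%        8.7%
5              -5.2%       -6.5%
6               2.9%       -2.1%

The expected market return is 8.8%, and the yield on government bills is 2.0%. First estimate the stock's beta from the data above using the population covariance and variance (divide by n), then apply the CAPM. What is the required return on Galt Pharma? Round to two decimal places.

Mean R_i = (0.5 − 0.1 − 3.8 + 9.5 − 5.2 + 2.9) / 6 = 0.6333%
Mean R_m = (2.4 − 5.4 − 7.5 + 8.7 − 6.5 − 2.1) / 6 = -1.7333%
Σ(R_i − R̄_i)(R_m − R̄_m) = 147.1867  ⇒  Cov = 147.1867 / 6 = 24.5311
Σ(R_m − R̄_m)² = 195.4933  ⇒  Var(R_m) = 195.4933 / 6 = 32.5822
β = Cov / Var(R_m) = 24.5311 / 32.5822 = 0.7529
MRP = 8.8% − 2.0% = 6.80%
E(R) = R_f + β × MRP = 2.0% + 0.7529 × 6.8% = 7.12%

7.12%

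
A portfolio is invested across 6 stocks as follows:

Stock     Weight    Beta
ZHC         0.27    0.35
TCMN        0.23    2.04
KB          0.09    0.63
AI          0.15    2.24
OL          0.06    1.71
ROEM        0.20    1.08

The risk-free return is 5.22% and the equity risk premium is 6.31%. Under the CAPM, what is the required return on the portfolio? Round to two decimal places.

13.27%

β_P = Σ w_i β_i = 0.27×0.35 + 0.23×2.04 + 0.09×0.63 + 0.15×2.24 + 0.06×1.71 + 0.20×1.08 = 1.2750
E(R_P) = R_f + β_P × MRP = 5.22% + 1.2750 × 6.31% = 13.27%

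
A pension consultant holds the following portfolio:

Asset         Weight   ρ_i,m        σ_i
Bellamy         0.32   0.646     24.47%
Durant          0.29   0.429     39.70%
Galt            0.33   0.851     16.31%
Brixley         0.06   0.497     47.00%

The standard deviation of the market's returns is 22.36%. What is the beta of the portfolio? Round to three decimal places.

0.715

β_Bellamy = 0.646 × 24.47% / 22.36% = 0.7070
β_Durant = 0.429 × 39.70% / 22.36% = 0.7617
β_Galt = 0.851 × 16.31% / 22.36% = 0.6207
β_Brixley = 0.497 × 47.00% / 22.36% = 1.0447
β_P = Σ w_i β_i = 0.32×0.7070 + 0.29×0.7617 + 0.33×0.6207 + 0.06×1.0447 = 0.7146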